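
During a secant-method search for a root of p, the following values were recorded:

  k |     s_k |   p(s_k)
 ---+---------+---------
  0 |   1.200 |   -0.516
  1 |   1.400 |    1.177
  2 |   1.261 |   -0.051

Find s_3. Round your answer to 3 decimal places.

s_3 = 1.261 − (-0.051)·(1.261 − 1.400) / (-0.051 − 1.177)
   = 1.261 − (0.00709)/(-1.22800) = 1.26677

1.267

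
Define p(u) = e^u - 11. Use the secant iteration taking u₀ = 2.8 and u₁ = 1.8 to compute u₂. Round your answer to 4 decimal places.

2.2762

p(2.8) = 5.444647, p(1.8) = -4.950353
u₂ = 1.800000 − (-4.950353)·(1.800000 − 2.800000) / (-4.950353 − 5.444647) = 1.800000 − (4.950353)/(-10.394999) = 2.276224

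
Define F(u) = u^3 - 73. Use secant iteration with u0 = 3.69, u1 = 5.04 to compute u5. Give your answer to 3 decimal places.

4.179

F(3.69) = -22.75659, F(5.04) = 55.02406
u2 = 5.04000 − 55.02406·(5.04000 − 3.69000) / (55.02406 − (-22.75659)) = 5.04000 − (74.28249)/(77.78066) = 4.08497
F(4.08497) = -4.83395
u3 = 4.08497 − (-4.83395)·(4.08497 − 5.04000) / (-4.83395 − 55.02406) = 4.08497 − (4.61654)/(-59.85801) = 4.16210
F(4.16210) = -0.89964
u4 = 4.16210 − (-0.89964)·(4.16210 − 4.08497) / (-0.89964 − (-4.83395)) = 4.16210 − (-0.06938)/(3.93431) = 4.17974
F(4.17974) = 0.02077
u5 = 4.17974 − 0.02077·(4.17974 − 4.16210) / (0.02077 − (-0.89964)) = 4.17974 − (0.00037)/(0.92041) = 4.17934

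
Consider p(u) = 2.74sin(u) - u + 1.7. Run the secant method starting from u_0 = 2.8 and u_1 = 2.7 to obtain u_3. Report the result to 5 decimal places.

p(2.8) = -0.1821325, p(2.7) = 0.1710209
u_2 = 2.7000000 − 0.1710209·(2.7000000 − 2.8000000) / (0.1710209 − (-0.1821325)) = 2.7000000 − (-0.0171021)/(0.3531533) = 2.7484268
p(2.7484268) = 0.0013073
u_3 = 2.7484268 − 0.0013073·(2.7484268 − 2.7000000) / (0.0013073 − 0.1710209) = 2.7484268 − (0.0000633)/(-0.1697136) = 2.7487998

2.74880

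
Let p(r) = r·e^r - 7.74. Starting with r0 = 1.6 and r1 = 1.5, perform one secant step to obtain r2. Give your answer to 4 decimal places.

p(1.6) = 0.184852, p(1.5) = -1.017466
r2 = 1.500000 − (-1.017466)·(1.500000 − 1.600000) / (-1.017466 − 0.184852) = 1.500000 − (0.101747)/(-1.202318) = 1.584625

1.5846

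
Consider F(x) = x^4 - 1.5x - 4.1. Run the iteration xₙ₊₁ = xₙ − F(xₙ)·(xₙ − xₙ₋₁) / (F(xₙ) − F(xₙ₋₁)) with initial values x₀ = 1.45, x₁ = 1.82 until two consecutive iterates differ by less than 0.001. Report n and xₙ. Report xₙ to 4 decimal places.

F(1.45) = -1.854494, F(1.82) = 4.141994
x₂ = 1.820000 − 4.141994·(0.370000)/(5.996488) = 1.564427;  |Δ| = 0.255573
F(1.564427) = -0.456712
x₃ = 1.564427 − (-0.456712)·(-0.255573)/(-4.598706) = 1.589809;  |Δ| = 0.025382
F(1.589809) = -0.096492
x₄ = 1.589809 − (-0.096492)·(0.025382)/(0.360220) = 1.596608;  |Δ| = 0.006799
F(1.596608) = 0.003292
x₅ = 1.596608 − 0.003292·(0.006799)/(0.099785) = 1.596384;  |Δ| = 0.000224
|x₅ − x₄| = 0.000224 < 0.001

n = 5, xₙ = 1.5964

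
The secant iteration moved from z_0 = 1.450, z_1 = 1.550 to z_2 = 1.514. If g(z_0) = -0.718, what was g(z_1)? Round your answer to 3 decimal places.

The secant line through (1.450, -0.718) and (1.550, g(z_1)) crosses zero at z_2 = 1.514.
So (1.450, -0.718), (1.550, g(z_1)), (1.514, 0) are collinear:
g(z_1) = -0.718 · (1.550 − 1.514) / (1.450 − 1.514) = -0.718 · (0.03600)/(-0.06400) = 0.40387

0.404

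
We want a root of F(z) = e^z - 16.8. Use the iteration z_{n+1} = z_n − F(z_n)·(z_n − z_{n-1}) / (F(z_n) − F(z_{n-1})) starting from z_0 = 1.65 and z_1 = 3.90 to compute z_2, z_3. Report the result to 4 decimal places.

2.2402, 2.5474

F(1.65) = -11.593020, F(3.90) = 32.602449
z_2 = 3.900000 − 32.602449·(3.900000 − 1.650000) / (32.602449 − (-11.593020)) = 3.900000 − (73.355510)/(44.195469) = 2.240203
F(2.240203) = -7.404762
z_3 = 2.240203 − (-7.404762)·(2.240203 − 3.900000) / (-7.404762 − 32.602449) = 2.240203 − (12.290403)/(-40.007211) = 2.547408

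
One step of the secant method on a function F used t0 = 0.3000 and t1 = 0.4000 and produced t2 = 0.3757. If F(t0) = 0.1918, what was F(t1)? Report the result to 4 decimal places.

The secant line through (0.3000, 0.1918) and (0.4000, F(t1)) crosses zero at t2 = 0.3757.
So (0.3000, 0.1918), (0.4000, F(t1)), (0.3757, 0) are collinear:
F(t1) = 0.1918 · (0.4000 − 0.3757) / (0.3000 − 0.3757) = 0.1918 · (0.024300)/(-0.075700) = -0.061569

-0.0616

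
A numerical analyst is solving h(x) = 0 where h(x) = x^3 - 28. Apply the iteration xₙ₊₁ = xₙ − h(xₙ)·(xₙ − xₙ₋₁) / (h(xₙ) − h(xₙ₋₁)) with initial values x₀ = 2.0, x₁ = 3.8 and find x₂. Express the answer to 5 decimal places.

2.76805

h(2.0) = -20.0000000, h(3.8) = 26.8720000
x₂ = 3.8000000 − 26.8720000·(3.8000000 − 2.0000000) / (26.8720000 − (-20.0000000)) = 3.8000000 − (48.3696000)/(46.8720000) = 2.7680492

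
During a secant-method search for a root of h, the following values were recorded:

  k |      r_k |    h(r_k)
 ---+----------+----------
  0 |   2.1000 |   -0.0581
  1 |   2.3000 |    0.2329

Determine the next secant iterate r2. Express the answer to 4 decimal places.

2.1399

r2 = 2.3000 − 0.2329·(2.3000 − 2.1000) / (0.2329 − (-0.0581))
   = 2.3000 − (0.046580)/(0.291000) = 2.139931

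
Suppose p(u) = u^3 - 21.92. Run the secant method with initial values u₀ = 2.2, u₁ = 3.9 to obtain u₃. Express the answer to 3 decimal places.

p(2.2) = -11.27200, p(3.9) = 37.39900
u₂ = 3.90000 − 37.39900·(3.90000 − 2.20000) / (37.39900 − (-11.27200)) = 3.90000 − (63.57830)/(48.67100) = 2.59371
p(2.59371) = -4.47119
u₃ = 2.59371 − (-4.47119)·(2.59371 − 3.90000) / (-4.47119 − 37.39900) = 2.59371 − (5.84066)/(-41.87019) = 2.73321

2.733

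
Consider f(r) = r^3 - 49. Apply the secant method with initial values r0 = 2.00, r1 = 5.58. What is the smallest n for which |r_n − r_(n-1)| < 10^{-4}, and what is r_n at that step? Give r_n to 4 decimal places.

f(2.00) = -41.000000, f(5.58) = 124.741112
r2 = 5.580000 − 124.741112·(3.580000)/(165.741112) = 2.885598;  |Δ| = 2.694402
f(2.885598) = -24.972561
r3 = 2.885598 − (-24.972561)·(-2.694402)/(-149.713673) = 3.335030;  |Δ| = 0.449432
f(3.335030) = -11.906378
r4 = 3.335030 − (-11.906378)·(0.449432)/(13.066183) = 3.744569;  |Δ| = 0.409539
f(3.744569) = 3.505574
r5 = 3.744569 − 3.505574·(0.409539)/(15.411952) = 3.651416;  |Δ| = 0.093153
f(3.651416) = -0.316267
r6 = 3.651416 − (-0.316267)·(-0.093153)/(-3.821841) = 3.659124;  |Δ| = 0.007709
f(3.659124) = -0.007282
r7 = 3.659124 − (-0.007282)·(0.007709)/(0.308986) = 3.659306;  |Δ| = 0.000182
f(3.659306) = 0.000016
r8 = 3.659306 − 0.000016·(0.000182)/(0.007297) = 3.659306;  |Δ| = 0.000000
|r8 − r7| = 0.000000 < 10^{-4}

n = 8, r_n = 3.6593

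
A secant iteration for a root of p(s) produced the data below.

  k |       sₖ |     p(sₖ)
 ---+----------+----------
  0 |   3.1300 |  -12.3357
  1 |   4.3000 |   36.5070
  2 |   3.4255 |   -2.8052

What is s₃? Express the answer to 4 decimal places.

s₃ = 3.4255 − (-2.8052)·(3.4255 − 4.3000) / (-2.8052 − 36.5070)
   = 3.4255 − (2.453147)/(-39.312200) = 3.487902

3.4879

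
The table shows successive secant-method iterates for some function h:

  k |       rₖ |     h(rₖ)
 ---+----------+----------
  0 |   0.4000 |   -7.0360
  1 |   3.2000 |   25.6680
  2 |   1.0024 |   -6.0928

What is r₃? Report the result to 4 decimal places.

r₃ = 1.0024 − (-6.0928)·(1.0024 − 3.2000) / (-6.0928 − 25.6680)
   = 1.0024 − (13.389537)/(-31.760800) = 1.423974

1.4240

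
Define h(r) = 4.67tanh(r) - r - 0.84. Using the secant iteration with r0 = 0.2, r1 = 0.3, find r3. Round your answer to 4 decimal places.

h(0.2) = -0.118257, h(0.3) = 0.220430
r2 = 0.300000 − 0.220430·(0.300000 − 0.200000) / (0.220430 − (-0.118257)) = 0.300000 − (0.022043)/(0.338687) = 0.234916
h(0.234916) = 0.002398
r3 = 0.234916 − 0.002398·(0.234916 − 0.300000) / (0.002398 − 0.220430) = 0.234916 − (-0.000156)/(-0.218032) = 0.234201

0.2342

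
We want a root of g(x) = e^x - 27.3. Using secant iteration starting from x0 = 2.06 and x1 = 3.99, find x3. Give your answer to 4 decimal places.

3.1680

g(2.06) = -19.454030, g(3.99) = 26.754889
x2 = 3.990000 − 26.754889·(3.990000 − 2.060000) / (26.754889 − (-19.454030)) = 3.990000 − (51.636936)/(46.208920) = 2.872533
g(2.872533) = -9.618248
x3 = 2.872533 − (-9.618248)·(2.872533 − 3.990000) / (-9.618248 − 26.754889) = 2.872533 − (10.748074)/(-36.373138) = 3.168028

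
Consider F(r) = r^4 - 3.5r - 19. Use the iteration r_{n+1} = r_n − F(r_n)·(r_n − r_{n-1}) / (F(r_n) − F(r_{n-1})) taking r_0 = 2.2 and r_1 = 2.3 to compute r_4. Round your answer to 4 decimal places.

F(2.2) = -3.274400, F(2.3) = 0.934100
r_2 = 2.300000 − 0.934100·(2.300000 − 2.200000) / (0.934100 − (-3.274400)) = 2.300000 − (0.093410)/(4.208500) = 2.277804
F(2.277804) = -0.052893
r_3 = 2.277804 − (-0.052893)·(2.277804 − 2.300000) / (-0.052893 − 0.934100) = 2.277804 − (0.001174)/(-0.986993) = 2.278994
F(2.278994) = -0.000783
r_4 = 2.278994 − (-0.000783)·(2.278994 − 2.277804) / (-0.000783 − (-0.052893)) = 2.278994 − (-0.000001)/(0.052110) = 2.279012

2.2790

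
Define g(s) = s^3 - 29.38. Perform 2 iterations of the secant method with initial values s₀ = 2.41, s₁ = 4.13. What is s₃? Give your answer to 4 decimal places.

g(2.41) = -15.382479, g(4.13) = 41.064997
s₂ = 4.130000 − 41.064997·(4.130000 − 2.410000) / (41.064997 − (-15.382479)) = 4.130000 − (70.631795)/(56.447476) = 2.878717
g(2.878717) = -5.524051
s₃ = 2.878717 − (-5.524051)·(2.878717 − 4.130000) / (-5.524051 − 41.064997) = 2.878717 − (6.912154)/(-46.589048) = 3.027081

3.0271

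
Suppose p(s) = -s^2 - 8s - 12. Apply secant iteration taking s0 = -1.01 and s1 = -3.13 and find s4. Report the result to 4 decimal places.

-2.0096

p(-1.01) = -4.940100, p(-3.13) = 3.243100
s2 = -3.130000 − 3.243100·(-3.130000 − (-1.010000)) / (3.243100 − (-4.940100)) = -3.130000 − (-6.875372)/(8.183200) = -2.289819
p(-2.289819) = 1.075280
s3 = -2.289819 − 1.075280·(-2.289819 − (-3.130000)) / (1.075280 − 3.243100) = -2.289819 − (0.903430)/(-2.167820) = -1.873073
p(-1.873073) = -0.523819
s4 = -1.873073 − (-0.523819)·(-1.873073 − (-2.289819)) / (-0.523819 − 1.075280) = -1.873073 − (-0.218299)/(-1.599099) = -2.009587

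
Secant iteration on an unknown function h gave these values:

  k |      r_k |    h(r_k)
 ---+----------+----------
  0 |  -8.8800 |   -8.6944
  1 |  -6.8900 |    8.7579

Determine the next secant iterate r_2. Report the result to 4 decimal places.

-7.8886

r_2 = -6.8900 − 8.7579·(-6.8900 − (-8.8800)) / (8.7579 − (-8.6944))
   = -6.8900 − (17.428221)/(17.452300) = -7.888620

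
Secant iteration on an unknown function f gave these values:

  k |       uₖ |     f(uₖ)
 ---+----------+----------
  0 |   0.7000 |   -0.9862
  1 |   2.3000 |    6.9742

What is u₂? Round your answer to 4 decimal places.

u₂ = 2.3000 − 6.9742·(2.3000 − 0.7000) / (6.9742 − (-0.9862))
   = 2.3000 − (11.158720)/(7.960400) = 0.898221

0.8982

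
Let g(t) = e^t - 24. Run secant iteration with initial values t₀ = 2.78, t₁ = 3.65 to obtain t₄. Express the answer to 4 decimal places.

3.1790

g(2.78) = -7.880979, g(3.65) = 14.474666
t₂ = 3.650000 − 14.474666·(3.650000 − 2.780000) / (14.474666 − (-7.880979)) = 3.650000 − (12.592959)/(22.355645) = 3.086699
g(3.086699) = -2.095351
t₃ = 3.086699 − (-2.095351)·(3.086699 − 3.650000) / (-2.095351 − 14.474666) = 3.086699 − (1.180313)/(-16.570017) = 3.157931
g(3.157931) = -0.478126
t₄ = 3.157931 − (-0.478126)·(3.157931 − 3.086699) / (-0.478126 − (-2.095351)) = 3.157931 − (-0.034058)/(1.617225) = 3.178990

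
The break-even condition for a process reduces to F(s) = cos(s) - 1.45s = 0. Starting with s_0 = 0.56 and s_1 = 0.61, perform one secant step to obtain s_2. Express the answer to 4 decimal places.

F(0.56) = 0.035255, F(0.61) = -0.064852
s_2 = 0.610000 − (-0.064852)·(0.610000 − 0.560000) / (-0.064852 − 0.035255) = 0.610000 − (-0.003243)/(-0.100107) = 0.577609

0.5776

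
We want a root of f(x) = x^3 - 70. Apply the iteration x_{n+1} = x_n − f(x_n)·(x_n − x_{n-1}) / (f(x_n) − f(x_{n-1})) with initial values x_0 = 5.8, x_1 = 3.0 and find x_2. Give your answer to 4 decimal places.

f(5.8) = 125.112000, f(3.0) = -43.000000
x_2 = 3.000000 − (-43.000000)·(3.000000 − 5.800000) / (-43.000000 − 125.112000) = 3.000000 − (120.400000)/(-168.112000) = 3.716189

3.7162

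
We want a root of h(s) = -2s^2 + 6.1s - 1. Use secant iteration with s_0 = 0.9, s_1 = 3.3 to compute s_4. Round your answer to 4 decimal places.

h(0.9) = 2.870000, h(3.3) = -2.650000
s_2 = 3.300000 − (-2.650000)·(3.300000 − 0.900000) / (-2.650000 − 2.870000) = 3.300000 − (-6.360000)/(-5.520000) = 2.147826
h(2.147826) = 2.875425
s_3 = 2.147826 − 2.875425·(2.147826 − 3.300000) / (2.875425 − (-2.650000)) = 2.147826 − (-3.312990)/(5.525425) = 2.747416
h(2.747416) = 0.662648
s_4 = 2.747416 − 0.662648·(2.747416 − 2.147826) / (0.662648 − 2.875425) = 2.747416 − (0.397317)/(-2.212778) = 2.926972

2.9270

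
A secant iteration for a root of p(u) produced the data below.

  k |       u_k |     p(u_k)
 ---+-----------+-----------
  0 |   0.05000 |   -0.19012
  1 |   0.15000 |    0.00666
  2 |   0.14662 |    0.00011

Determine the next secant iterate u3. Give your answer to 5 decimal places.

0.14656

u3 = 0.14662 − 0.00011·(0.14662 − 0.15000) / (0.00011 − 0.00666)
   = 0.14662 − (-0.0000004)/(-0.0065500) = 0.1465632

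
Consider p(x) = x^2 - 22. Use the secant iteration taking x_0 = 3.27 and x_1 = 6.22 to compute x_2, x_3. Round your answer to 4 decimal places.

4.4615, 4.6576

p(3.27) = -11.307100, p(6.22) = 16.688400
x_2 = 6.220000 − 16.688400·(6.220000 − 3.270000) / (16.688400 − (-11.307100)) = 6.220000 − (49.230780)/(27.995500) = 4.461475
p(4.461475) = -2.095239
x_3 = 4.461475 − (-2.095239)·(4.461475 − 6.220000) / (-2.095239 − 16.688400) = 4.461475 − (3.684529)/(-18.783639) = 4.657632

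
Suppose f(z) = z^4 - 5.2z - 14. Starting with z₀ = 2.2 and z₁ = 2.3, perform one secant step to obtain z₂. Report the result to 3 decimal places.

f(2.2) = -2.01440, f(2.3) = 2.02410
z₂ = 2.30000 − 2.02410·(2.30000 − 2.20000) / (2.02410 − (-2.01440)) = 2.30000 − (0.20241)/(4.03850) = 2.24988

2.250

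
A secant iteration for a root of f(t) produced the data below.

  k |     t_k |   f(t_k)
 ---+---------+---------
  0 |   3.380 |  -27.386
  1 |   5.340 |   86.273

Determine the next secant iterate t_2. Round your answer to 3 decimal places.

3.852

t_2 = 5.340 − 86.273·(5.340 − 3.380) / (86.273 − (-27.386))
   = 5.340 − (169.09508)/(113.65900) = 3.85226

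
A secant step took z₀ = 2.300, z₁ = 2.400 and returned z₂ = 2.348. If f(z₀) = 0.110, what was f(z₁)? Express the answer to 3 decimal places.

The secant line through (2.300, 0.110) and (2.400, f(z₁)) crosses zero at z₂ = 2.348.
So (2.300, 0.110), (2.400, f(z₁)), (2.348, 0) are collinear:
f(z₁) = 0.110 · (2.400 − 2.348) / (2.300 − 2.348) = 0.110 · (0.05200)/(-0.04800) = -0.11917

-0.119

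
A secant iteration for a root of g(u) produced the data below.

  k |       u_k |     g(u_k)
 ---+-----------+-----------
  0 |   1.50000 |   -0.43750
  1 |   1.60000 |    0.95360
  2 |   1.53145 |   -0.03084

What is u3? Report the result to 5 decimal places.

u3 = 1.53145 − (-0.03084)·(1.53145 − 1.60000) / (-0.03084 − 0.95360)
   = 1.53145 − (0.0021141)/(-0.9844400) = 1.5335975

1.53360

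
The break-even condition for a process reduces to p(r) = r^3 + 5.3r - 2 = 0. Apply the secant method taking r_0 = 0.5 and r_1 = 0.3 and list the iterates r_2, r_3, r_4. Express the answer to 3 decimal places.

0.366, 0.368, 0.368

p(0.5) = 0.77500, p(0.3) = -0.38300
r_2 = 0.30000 − (-0.38300)·(0.30000 − 0.50000) / (-0.38300 − 0.77500) = 0.30000 − (0.07660)/(-1.15800) = 0.36615
p(0.36615) = -0.01033
r_3 = 0.36615 − (-0.01033)·(0.36615 − 0.30000) / (-0.01033 − (-0.38300)) = 0.36615 − (-0.00068)/(0.37267) = 0.36798
p(0.36798) = 0.00013
r_4 = 0.36798 − 0.00013·(0.36798 − 0.36615) / (0.00013 − (-0.01033)) = 0.36798 − (0.00000)/(0.01045) = 0.36796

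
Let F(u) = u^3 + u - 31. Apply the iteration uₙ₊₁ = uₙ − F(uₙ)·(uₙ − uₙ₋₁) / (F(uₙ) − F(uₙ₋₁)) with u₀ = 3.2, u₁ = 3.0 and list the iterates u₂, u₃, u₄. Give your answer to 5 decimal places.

F(3.2) = 4.9680000, F(3.0) = -1.0000000
u₂ = 3.0000000 − (-1.0000000)·(3.0000000 − 3.2000000) / (-1.0000000 − 4.9680000) = 3.0000000 − (0.2000000)/(-5.9680000) = 3.0335121
F(3.0335121) = -0.0515170
u₃ = 3.0335121 − (-0.0515170)·(3.0335121 − 3.0000000) / (-0.0515170 − (-1.0000000)) = 3.0335121 − (-0.0017264)/(0.9484830) = 3.0353323
F(3.0353323) = 0.0005832
u₄ = 3.0353323 − 0.0005832·(3.0353323 − 3.0335121) / (0.0005832 − (-0.0515170)) = 3.0353323 − (0.0000011)/(0.0521003) = 3.0353119

3.03351, 3.03533, 3.03531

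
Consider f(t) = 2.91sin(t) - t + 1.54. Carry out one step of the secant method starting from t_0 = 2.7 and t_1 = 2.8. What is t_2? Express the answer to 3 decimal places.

f(2.7) = 0.08368, f(2.8) = -0.28518
t_2 = 2.80000 − (-0.28518)·(2.80000 − 2.70000) / (-0.28518 − 0.08368) = 2.80000 − (-0.02852)/(-0.36886) = 2.72268

2.723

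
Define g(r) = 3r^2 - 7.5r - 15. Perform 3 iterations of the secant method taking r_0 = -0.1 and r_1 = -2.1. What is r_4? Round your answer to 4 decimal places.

-1.3129

g(-0.1) = -14.220000, g(-2.1) = 13.980000
r_2 = -2.100000 − 13.980000·(-2.100000 − (-0.100000)) / (13.980000 − (-14.220000)) = -2.100000 − (-27.960000)/(28.200000) = -1.108511
g(-1.108511) = -2.999783
r_3 = -1.108511 − (-2.999783)·(-1.108511 − (-2.100000)) / (-2.999783 − 13.980000) = -1.108511 − (-2.974253)/(-16.979783) = -1.283675
g(-1.283675) = -0.428973
r_4 = -1.283675 − (-0.428973)·(-1.283675 − (-1.108511)) / (-0.428973 − (-2.999783)) = -1.283675 − (0.075141)/(2.570810) = -1.312903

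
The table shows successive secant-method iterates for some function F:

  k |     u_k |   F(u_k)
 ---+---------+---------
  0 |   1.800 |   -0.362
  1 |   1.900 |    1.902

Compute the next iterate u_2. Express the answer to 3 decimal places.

u_2 = 1.900 − 1.902·(1.900 − 1.800) / (1.902 − (-0.362))
   = 1.900 − (0.19020)/(2.26400) = 1.81599

1.816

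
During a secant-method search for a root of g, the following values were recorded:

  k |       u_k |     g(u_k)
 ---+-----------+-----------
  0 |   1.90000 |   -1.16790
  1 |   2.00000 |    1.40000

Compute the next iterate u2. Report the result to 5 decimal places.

u2 = 2.00000 − 1.40000·(2.00000 − 1.90000) / (1.40000 − (-1.16790))
   = 2.00000 − (0.1400000)/(2.5679000) = 1.9454807

1.94548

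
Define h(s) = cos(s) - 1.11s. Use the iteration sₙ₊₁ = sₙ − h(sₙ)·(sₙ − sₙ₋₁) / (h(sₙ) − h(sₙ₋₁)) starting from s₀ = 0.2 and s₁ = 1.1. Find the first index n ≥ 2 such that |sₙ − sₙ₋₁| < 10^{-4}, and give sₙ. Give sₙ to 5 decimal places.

h(0.2) = 0.7580666, h(1.1) = -0.7674039
s₂ = 1.1000000 − (-0.7674039)·(0.9000000)/(-1.5254705) = 0.6472456;  |Δ| = 0.4527544
h(0.6472456) = 0.0793051
s₃ = 0.6472456 − 0.0793051·(-0.4527544)/(0.8467090) = 0.6896518;  |Δ| = 0.0424062
h(0.6896518) = 0.0059541
s₄ = 0.6896518 − 0.0059541·(0.0424062)/(-0.0733510) = 0.6930940;  |Δ| = 0.0034422
h(0.6930940) = -0.0000615
s₅ = 0.6930940 − (-0.0000615)·(0.0034422)/(-0.0060156) = 0.6930588;  |Δ| = 0.0000352
|s₅ − s₄| = 0.0000352 < 10^{-4}

n = 5, sₙ = 0.69306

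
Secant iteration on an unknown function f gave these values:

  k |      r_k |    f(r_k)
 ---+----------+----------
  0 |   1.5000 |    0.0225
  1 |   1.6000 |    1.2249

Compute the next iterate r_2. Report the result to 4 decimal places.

r_2 = 1.6000 − 1.2249·(1.6000 − 1.5000) / (1.2249 − 0.0225)
   = 1.6000 − (0.122490)/(1.202400) = 1.498129

1.4981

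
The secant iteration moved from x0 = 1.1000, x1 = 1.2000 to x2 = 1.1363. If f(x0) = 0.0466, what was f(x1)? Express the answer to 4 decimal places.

The secant line through (1.1000, 0.0466) and (1.2000, f(x1)) crosses zero at x2 = 1.1363.
So (1.1000, 0.0466), (1.2000, f(x1)), (1.1363, 0) are collinear:
f(x1) = 0.0466 · (1.2000 − 1.1363) / (1.1000 − 1.1363) = 0.0466 · (0.063700)/(-0.036300) = -0.081775

-0.0818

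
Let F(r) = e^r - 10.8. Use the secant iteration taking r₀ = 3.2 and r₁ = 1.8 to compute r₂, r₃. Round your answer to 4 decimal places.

2.1598, 2.4524

F(3.2) = 13.732530, F(1.8) = -4.750353
r₂ = 1.800000 − (-4.750353)·(1.800000 − 3.200000) / (-4.750353 − 13.732530) = 1.800000 − (6.650494)/(-18.482883) = 2.159819
F(2.159819) = -2.130431
r₃ = 2.159819 − (-2.130431)·(2.159819 − 1.800000) / (-2.130431 − (-4.750353)) = 2.159819 − (-0.766570)/(2.619921) = 2.452412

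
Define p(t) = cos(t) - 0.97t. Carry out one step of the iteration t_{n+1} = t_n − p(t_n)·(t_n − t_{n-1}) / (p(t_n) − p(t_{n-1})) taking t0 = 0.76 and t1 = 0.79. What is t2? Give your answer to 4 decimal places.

0.7526

p(0.76) = -0.012364, p(0.79) = -0.062455
t2 = 0.790000 − (-0.062455)·(0.790000 − 0.760000) / (-0.062455 − (-0.012364)) = 0.790000 − (-0.001874)/(-0.050091) = 0.752595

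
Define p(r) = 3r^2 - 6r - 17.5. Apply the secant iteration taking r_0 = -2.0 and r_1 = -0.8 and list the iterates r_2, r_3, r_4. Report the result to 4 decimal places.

p(-2.0) = 6.500000, p(-0.8) = -10.780000
r_2 = -0.800000 − (-10.780000)·(-0.800000 − (-2.000000)) / (-10.780000 − 6.500000) = -0.800000 − (-12.936000)/(-17.280000) = -1.548611
p(-1.548611) = -1.013744
r_3 = -1.548611 − (-1.013744)·(-1.548611 − (-0.800000)) / (-1.013744 − (-10.780000)) = -1.548611 − (0.758900)/(9.766256) = -1.626317
p(-1.626317) = 0.192630
r_4 = -1.626317 − 0.192630·(-1.626317 − (-1.548611)) / (0.192630 − (-1.013744)) = -1.626317 − (-0.014969)/(1.206375) = -1.613910

-1.5486, -1.6263, -1.6139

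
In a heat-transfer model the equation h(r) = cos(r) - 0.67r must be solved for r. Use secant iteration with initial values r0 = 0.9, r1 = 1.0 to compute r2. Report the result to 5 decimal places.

0.91255

h(0.9) = 0.0186100, h(1.0) = -0.1296977
r2 = 1.0000000 − (-0.1296977)·(1.0000000 − 0.9000000) / (-0.1296977 − 0.0186100) = 1.0000000 − (-0.0129698)/(-0.1483077) = 0.9125482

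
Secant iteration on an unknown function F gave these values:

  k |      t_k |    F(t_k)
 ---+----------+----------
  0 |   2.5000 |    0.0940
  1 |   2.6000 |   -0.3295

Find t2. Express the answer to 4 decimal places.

t2 = 2.6000 − (-0.3295)·(2.6000 − 2.5000) / (-0.3295 − 0.0940)
   = 2.6000 − (-0.032950)/(-0.423500) = 2.522196

2.5222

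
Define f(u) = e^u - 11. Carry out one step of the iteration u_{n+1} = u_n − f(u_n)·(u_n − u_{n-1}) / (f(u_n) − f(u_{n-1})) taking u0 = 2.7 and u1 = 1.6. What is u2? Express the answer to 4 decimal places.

f(2.7) = 3.879732, f(1.6) = -6.046968
u2 = 1.600000 − (-6.046968)·(1.600000 − 2.700000) / (-6.046968 − 3.879732) = 1.600000 − (6.651664)/(-9.926699) = 2.270078

2.2701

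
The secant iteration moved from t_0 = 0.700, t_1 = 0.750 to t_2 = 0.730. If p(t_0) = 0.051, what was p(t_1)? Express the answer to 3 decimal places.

-0.034

The secant line through (0.700, 0.051) and (0.750, p(t_1)) crosses zero at t_2 = 0.730.
So (0.700, 0.051), (0.750, p(t_1)), (0.730, 0) are collinear:
p(t_1) = 0.051 · (0.750 − 0.730) / (0.700 − 0.730) = 0.051 · (0.02000)/(-0.03000) = -0.03400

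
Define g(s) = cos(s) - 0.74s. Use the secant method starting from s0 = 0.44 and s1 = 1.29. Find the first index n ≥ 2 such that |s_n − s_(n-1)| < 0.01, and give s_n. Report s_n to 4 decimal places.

n = 4, s_n = 0.8707

g(0.44) = 0.579152, g(1.29) = -0.677479
s2 = 1.290000 − (-0.677479)·(0.850000)/(-1.256631) = 0.831745;  |Δ| = 0.458255
g(0.831745) = 0.058096
s3 = 0.831745 − 0.058096·(-0.458255)/(0.735575) = 0.867938;  |Δ| = 0.036193
g(0.867938) = 0.004127
s4 = 0.867938 − 0.004127·(0.036193)/(-0.053969) = 0.870706;  |Δ| = 0.002768
|s4 − s3| = 0.002768 < 0.01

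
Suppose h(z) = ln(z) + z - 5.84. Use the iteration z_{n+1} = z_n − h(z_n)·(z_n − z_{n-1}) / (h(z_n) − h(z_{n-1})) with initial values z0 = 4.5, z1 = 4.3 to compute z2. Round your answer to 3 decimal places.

h(4.5) = 0.16408, h(4.3) = -0.08138
z2 = 4.30000 − (-0.08138)·(4.30000 − 4.50000) / (-0.08138 − 0.16408) = 4.30000 − (0.01628)/(-0.24546) = 4.36631

4.366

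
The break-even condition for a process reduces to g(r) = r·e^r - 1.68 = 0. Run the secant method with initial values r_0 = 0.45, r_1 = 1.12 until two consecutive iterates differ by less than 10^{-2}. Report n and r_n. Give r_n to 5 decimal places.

n = 5, r_n = 0.77440

g(0.45) = -0.9742595, g(1.12) = 1.7526367
r_2 = 1.1200000 − 1.7526367·(0.6700000)/(2.7268962) = 0.6893761;  |Δ| = 0.4306239
g(0.6893761) = -0.3064373
r_3 = 0.6893761 − (-0.3064373)·(-0.4306239)/(-2.0590740) = 0.7534628;  |Δ| = 0.0640867
g(0.7534628) = -0.0793862
r_4 = 0.7534628 − (-0.0793862)·(0.0640867)/(0.2270511) = 0.7758701;  |Δ| = 0.0224073
g(0.7758701) = 0.0055634
r_5 = 0.7758701 − 0.0055634·(0.0224073)/(0.0849496) = 0.7744026;  |Δ| = 0.0014675
|r_5 − r_4| = 0.0014675 < 10^{-2}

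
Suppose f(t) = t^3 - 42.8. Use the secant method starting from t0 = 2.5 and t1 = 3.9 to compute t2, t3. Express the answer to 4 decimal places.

f(2.5) = -27.175000, f(3.9) = 16.519000
t2 = 3.900000 − 16.519000·(3.900000 − 2.500000) / (16.519000 − (-27.175000)) = 3.900000 − (23.126600)/(43.694000) = 3.370715
f(3.370715) = -4.502898
t3 = 3.370715 − (-4.502898)·(3.370715 − 3.900000) / (-4.502898 − 16.519000) = 3.370715 − (2.383318)/(-21.021898) = 3.484088

3.3707, 3.4841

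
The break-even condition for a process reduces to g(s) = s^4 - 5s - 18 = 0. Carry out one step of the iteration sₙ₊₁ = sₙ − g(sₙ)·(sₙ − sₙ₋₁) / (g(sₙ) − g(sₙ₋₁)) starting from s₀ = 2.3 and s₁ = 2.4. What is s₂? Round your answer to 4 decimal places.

2.3323

g(2.3) = -1.515900, g(2.4) = 3.177600
s₂ = 2.400000 − 3.177600·(2.400000 − 2.300000) / (3.177600 − (-1.515900)) = 2.400000 − (0.317760)/(4.693500) = 2.332298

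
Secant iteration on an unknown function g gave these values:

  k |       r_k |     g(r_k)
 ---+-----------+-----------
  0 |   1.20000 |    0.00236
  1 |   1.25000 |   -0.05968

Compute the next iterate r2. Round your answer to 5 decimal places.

r2 = 1.25000 − (-0.05968)·(1.25000 − 1.20000) / (-0.05968 − 0.00236)
   = 1.25000 − (-0.0029840)/(-0.0620400) = 1.2019020

1.20190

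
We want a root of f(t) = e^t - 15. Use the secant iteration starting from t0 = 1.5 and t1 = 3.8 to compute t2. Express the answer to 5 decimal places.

2.10150

f(1.5) = -10.5183109, f(3.8) = 29.7011845
t2 = 3.8000000 − 29.7011845·(3.8000000 − 1.5000000) / (29.7011845 − (-10.5183109)) = 3.8000000 − (68.3127243)/(40.2194954) = 2.1015022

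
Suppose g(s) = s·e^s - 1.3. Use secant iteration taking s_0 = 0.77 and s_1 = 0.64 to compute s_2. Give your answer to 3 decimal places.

g(0.77) = 0.36302, g(0.64) = -0.08625
s_2 = 0.64000 − (-0.08625)·(0.64000 − 0.77000) / (-0.08625 − 0.36302) = 0.64000 − (0.01121)/(-0.44927) = 0.66496

0.665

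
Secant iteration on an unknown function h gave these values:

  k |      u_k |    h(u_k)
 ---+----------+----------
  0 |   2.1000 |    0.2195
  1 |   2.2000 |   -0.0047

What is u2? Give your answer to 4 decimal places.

2.1979

u2 = 2.2000 − (-0.0047)·(2.2000 − 2.1000) / (-0.0047 − 0.2195)
   = 2.2000 − (-0.000470)/(-0.224200) = 2.197904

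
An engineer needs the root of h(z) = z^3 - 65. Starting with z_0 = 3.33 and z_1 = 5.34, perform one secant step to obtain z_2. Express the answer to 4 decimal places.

3.8192

h(3.33) = -28.073963, h(5.34) = 87.273304
z_2 = 5.340000 − 87.273304·(5.340000 − 3.330000) / (87.273304 − (-28.073963)) = 5.340000 − (175.419341)/(115.347267) = 3.819207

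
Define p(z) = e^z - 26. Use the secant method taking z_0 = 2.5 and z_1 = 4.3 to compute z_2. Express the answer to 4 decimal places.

p(2.5) = -13.817506, p(4.3) = 47.699794
z_2 = 4.300000 − 47.699794·(4.300000 − 2.500000) / (47.699794 − (-13.817506)) = 4.300000 − (85.859629)/(61.517300) = 2.904301

2.9043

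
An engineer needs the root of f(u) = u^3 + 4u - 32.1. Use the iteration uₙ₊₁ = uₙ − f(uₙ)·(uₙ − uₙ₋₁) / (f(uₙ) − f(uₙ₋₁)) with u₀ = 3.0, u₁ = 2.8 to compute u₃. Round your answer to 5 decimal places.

2.76135

f(3.0) = 6.9000000, f(2.8) = 1.0520000
u₂ = 2.8000000 − 1.0520000·(2.8000000 − 3.0000000) / (1.0520000 − 6.9000000) = 2.8000000 − (-0.2104000)/(-5.8480000) = 2.7640219
f(2.7640219) = 0.0727089
u₃ = 2.7640219 − 0.0727089·(2.7640219 − 2.8000000) / (0.0727089 − 1.0520000) = 2.7640219 − (-0.0026159)/(-0.9792911) = 2.7613506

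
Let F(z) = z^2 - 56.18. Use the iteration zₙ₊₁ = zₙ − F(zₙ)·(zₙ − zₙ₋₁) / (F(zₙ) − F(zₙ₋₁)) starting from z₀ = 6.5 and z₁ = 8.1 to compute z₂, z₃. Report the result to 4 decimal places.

F(6.5) = -13.930000, F(8.1) = 9.430000
z₂ = 8.100000 − 9.430000·(8.100000 − 6.500000) / (9.430000 − (-13.930000)) = 8.100000 − (15.088000)/(23.360000) = 7.454110
F(7.454110) = -0.616250
z₃ = 7.454110 − (-0.616250)·(7.454110 − 8.100000) / (-0.616250 − 9.430000) = 7.454110 − (0.398030)/(-10.046250) = 7.493729

7.4541, 7.4937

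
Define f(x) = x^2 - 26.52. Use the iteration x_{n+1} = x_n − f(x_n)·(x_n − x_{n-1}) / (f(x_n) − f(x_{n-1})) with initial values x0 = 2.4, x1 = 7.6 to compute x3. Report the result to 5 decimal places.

5.01305

f(2.4) = -20.7600000, f(7.6) = 31.2400000
x2 = 7.6000000 − 31.2400000·(7.6000000 − 2.4000000) / (31.2400000 − (-20.7600000)) = 7.6000000 − (162.4480000)/(52.0000000) = 4.4760000
f(4.4760000) = -6.4854240
x3 = 4.4760000 − (-6.4854240)·(4.4760000 − 7.6000000) / (-6.4854240 − 31.2400000) = 4.4760000 − (20.2604646)/(-37.7254240) = 5.0130507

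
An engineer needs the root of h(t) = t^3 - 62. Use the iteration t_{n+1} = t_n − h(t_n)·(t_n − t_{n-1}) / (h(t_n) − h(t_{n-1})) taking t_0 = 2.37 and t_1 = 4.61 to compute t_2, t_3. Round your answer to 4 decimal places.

3.6582, 3.9115

h(2.37) = -48.687947, h(4.61) = 35.972181
t_2 = 4.610000 − 35.972181·(4.610000 − 2.370000) / (35.972181 − (-48.687947)) = 4.610000 − (80.577685)/(84.660128) = 3.658222
h(3.658222) = -13.043540
t_3 = 3.658222 − (-13.043540)·(3.658222 − 4.610000) / (-13.043540 − 35.972181) = 3.658222 − (12.414560)/(-49.015721) = 3.911499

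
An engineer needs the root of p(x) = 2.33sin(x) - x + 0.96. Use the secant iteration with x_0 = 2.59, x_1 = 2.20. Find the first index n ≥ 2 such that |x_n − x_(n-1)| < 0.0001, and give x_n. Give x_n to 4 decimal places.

p(2.59) = -0.408977, p(2.20) = 0.643797
x_2 = 2.200000 − 0.643797·(-0.390000)/(1.052773) = 2.438495;  |Δ| = 0.238495
p(2.438495) = 0.028047
x_3 = 2.438495 − 0.028047·(0.238495)/(-0.615750) = 2.449358;  |Δ| = 0.010863
p(2.449358) = -0.002213
x_4 = 2.449358 − (-0.002213)·(0.010863)/(-0.030260) = 2.448563;  |Δ| = 0.000795
p(2.448563) = 0.000006
x_5 = 2.448563 − 0.000006·(-0.000795)/(0.002219) = 2.448565;  |Δ| = 0.000002
|x_5 − x_4| = 0.000002 < 0.0001

n = 5, x_n = 2.4486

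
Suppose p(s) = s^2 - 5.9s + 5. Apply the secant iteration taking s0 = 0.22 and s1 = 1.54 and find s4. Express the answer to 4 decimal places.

1.0262

p(0.22) = 3.750400, p(1.54) = -1.714400
s2 = 1.540000 − (-1.714400)·(1.540000 − 0.220000) / (-1.714400 − 3.750400) = 1.540000 − (-2.263008)/(-5.464800) = 1.125894
p(1.125894) = -0.375136
s3 = 1.125894 − (-0.375136)·(1.125894 − 1.540000) / (-0.375136 − (-1.714400)) = 1.125894 − (0.155346)/(1.339264) = 1.009900
p(1.009900) = 0.061488
s4 = 1.009900 − 0.061488·(1.009900 − 1.125894) / (0.061488 − (-0.375136)) = 1.009900 − (-0.007132)/(0.436625) = 1.026235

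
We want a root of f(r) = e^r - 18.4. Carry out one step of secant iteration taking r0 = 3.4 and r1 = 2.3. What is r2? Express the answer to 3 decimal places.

f(3.4) = 11.56410, f(2.3) = -8.42582
r2 = 2.30000 − (-8.42582)·(2.30000 − 3.40000) / (-8.42582 − 11.56410) = 2.30000 − (9.26840)/(-19.98992) = 2.76365

2.764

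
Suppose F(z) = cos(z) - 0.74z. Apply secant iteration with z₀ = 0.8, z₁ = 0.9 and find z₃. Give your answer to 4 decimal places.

0.8707

F(0.8) = 0.104707, F(0.9) = -0.044390
z₂ = 0.900000 − (-0.044390)·(0.900000 − 0.800000) / (-0.044390 − 0.104707) = 0.900000 − (-0.004439)/(-0.149097) = 0.870227
F(0.870227) = 0.000685
z₃ = 0.870227 − 0.000685·(0.870227 − 0.900000) / (0.000685 − (-0.044390)) = 0.870227 − (-0.000020)/(0.045075) = 0.870679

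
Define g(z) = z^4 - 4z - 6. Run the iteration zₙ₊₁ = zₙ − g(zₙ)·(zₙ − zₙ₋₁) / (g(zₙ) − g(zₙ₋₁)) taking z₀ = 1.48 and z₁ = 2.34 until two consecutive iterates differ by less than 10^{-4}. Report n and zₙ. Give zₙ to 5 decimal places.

n = 7, zₙ = 1.92371

g(1.48) = -7.1221478, g(2.34) = 14.6221954
z₂ = 2.3400000 − 14.6221954·(0.8600000)/(21.7443432) = 1.7616846;  |Δ| = 0.5783154
g(1.7616846) = -3.4148232
z₃ = 1.7616846 − (-3.4148232)·(-0.5783154)/(-18.0370185) = 1.8711730;  |Δ| = 0.1094884
g(1.8711730) = -1.2256705
z₄ = 1.8711730 − (-1.2256705)·(0.1094884)/(2.1891527) = 1.9324738;  |Δ| = 0.0613008
g(1.9324738) = 0.2162591
z₅ = 1.9324738 − 0.2162591·(0.0613008)/(1.4419296) = 1.9232800;  |Δ| = 0.0091938
g(1.9232800) = -0.0104753
z₆ = 1.9232800 − (-0.0104753)·(-0.0091938)/(-0.2267344) = 1.9237047;  |Δ| = 0.0004248
g(1.9237047) = -0.0000829
z₇ = 1.9237047 − (-0.0000829)·(0.0004248)/(0.0103923) = 1.9237081;  |Δ| = 0.0000034
|z₇ − z₆| = 0.0000034 < 10^{-4}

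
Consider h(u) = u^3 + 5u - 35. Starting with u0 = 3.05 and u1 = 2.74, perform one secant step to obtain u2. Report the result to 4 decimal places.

h(3.05) = 8.622625, h(2.74) = -0.729176
u2 = 2.740000 − (-0.729176)·(2.740000 − 3.050000) / (-0.729176 − 8.622625) = 2.740000 − (0.226045)/(-9.351801) = 2.764171

2.7642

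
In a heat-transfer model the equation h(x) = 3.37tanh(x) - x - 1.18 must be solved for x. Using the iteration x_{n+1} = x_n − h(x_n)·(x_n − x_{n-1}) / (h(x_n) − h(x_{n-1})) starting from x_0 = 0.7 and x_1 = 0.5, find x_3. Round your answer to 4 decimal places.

0.5796

h(0.7) = 0.156719, h(0.5) = -0.122665
x_2 = 0.500000 − (-0.122665)·(0.500000 − 0.700000) / (-0.122665 − 0.156719) = 0.500000 − (0.024533)/(-0.279385) = 0.587811
h(0.587811) = 0.012625
x_3 = 0.587811 − 0.012625·(0.587811 − 0.500000) / (0.012625 − (-0.122665)) = 0.587811 − (0.001109)/(0.135291) = 0.579616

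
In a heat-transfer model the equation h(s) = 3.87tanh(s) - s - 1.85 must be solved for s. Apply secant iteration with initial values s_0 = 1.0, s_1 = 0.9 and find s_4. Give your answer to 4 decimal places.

0.8759

h(1.0) = 0.097369, h(0.9) = 0.022073
s_2 = 0.900000 − 0.022073·(0.900000 − 1.000000) / (0.022073 − 0.097369) = 0.900000 − (-0.002207)/(-0.075297) = 0.870686
h(0.870686) = -0.005020
s_3 = 0.870686 − (-0.005020)·(0.870686 − 0.900000) / (-0.005020 − 0.022073) = 0.870686 − (0.000147)/(-0.027093) = 0.876118
h(0.876118) = 0.000177
s_4 = 0.876118 − 0.000177·(0.876118 − 0.870686) / (0.000177 − (-0.005020)) = 0.876118 − (0.000001)/(0.005198) = 0.875932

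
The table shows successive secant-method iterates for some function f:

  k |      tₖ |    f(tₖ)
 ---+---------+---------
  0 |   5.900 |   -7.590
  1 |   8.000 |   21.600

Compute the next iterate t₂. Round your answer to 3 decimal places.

6.446

t₂ = 8.000 − 21.600·(8.000 − 5.900) / (21.600 − (-7.590))
   = 8.000 − (45.36000)/(29.19000) = 6.44604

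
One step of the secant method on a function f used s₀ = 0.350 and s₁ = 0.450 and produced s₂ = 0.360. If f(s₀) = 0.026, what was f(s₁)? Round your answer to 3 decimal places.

-0.234

The secant line through (0.350, 0.026) and (0.450, f(s₁)) crosses zero at s₂ = 0.360.
So (0.350, 0.026), (0.450, f(s₁)), (0.360, 0) are collinear:
f(s₁) = 0.026 · (0.450 − 0.360) / (0.350 − 0.360) = 0.026 · (0.09000)/(-0.01000) = -0.23400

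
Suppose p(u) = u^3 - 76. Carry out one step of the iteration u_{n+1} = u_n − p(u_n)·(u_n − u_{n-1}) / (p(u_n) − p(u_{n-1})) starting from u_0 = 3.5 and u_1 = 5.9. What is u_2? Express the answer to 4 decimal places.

3.9892

p(3.5) = -33.125000, p(5.9) = 129.379000
u_2 = 5.900000 − 129.379000·(5.900000 − 3.500000) / (129.379000 − (-33.125000)) = 5.900000 − (310.509600)/(162.504000) = 3.989219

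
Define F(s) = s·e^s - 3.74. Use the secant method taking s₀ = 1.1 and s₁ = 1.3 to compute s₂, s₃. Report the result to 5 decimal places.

1.15942, 1.16514

F(1.1) = -0.4354174, F(1.3) = 1.0300857
s₂ = 1.3000000 − 1.0300857·(1.3000000 − 1.1000000) / (1.0300857 − (-0.4354174)) = 1.3000000 − (0.2060171)/(1.4655030) = 1.1594222
F(1.1594222) = -0.0436566
s₃ = 1.1594222 − (-0.0436566)·(1.1594222 − 1.3000000) / (-0.0436566 − 1.0300857) = 1.1594222 − (0.0061372)/(-1.0737423) = 1.1651379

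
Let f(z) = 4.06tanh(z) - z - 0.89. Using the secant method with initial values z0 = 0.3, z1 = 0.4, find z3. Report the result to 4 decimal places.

f(0.3) = -0.007271, f(0.4) = 0.252593
z2 = 0.400000 − 0.252593·(0.400000 − 0.300000) / (0.252593 − (-0.007271)) = 0.400000 − (0.025259)/(0.259864) = 0.302798
f(0.302798) = 0.000318
z3 = 0.302798 − 0.000318·(0.302798 − 0.400000) / (0.000318 − 0.252593) = 0.302798 − (-0.000031)/(-0.252274) = 0.302675

0.3027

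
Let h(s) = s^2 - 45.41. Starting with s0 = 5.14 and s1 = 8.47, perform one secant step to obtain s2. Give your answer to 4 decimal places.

h(5.14) = -18.990400, h(8.47) = 26.330900
s2 = 8.470000 − 26.330900·(8.470000 − 5.140000) / (26.330900 − (-18.990400)) = 8.470000 − (87.681897)/(45.321300) = 6.535327

6.5353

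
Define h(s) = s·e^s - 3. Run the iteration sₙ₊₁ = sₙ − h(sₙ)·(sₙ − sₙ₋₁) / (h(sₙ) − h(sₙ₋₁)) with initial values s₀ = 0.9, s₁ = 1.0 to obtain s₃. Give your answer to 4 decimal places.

h(0.9) = -0.786357, h(1.0) = -0.281718
s₂ = 1.000000 − (-0.281718)·(1.000000 − 0.900000) / (-0.281718 − (-0.786357)) = 1.000000 − (-0.028172)/(0.504639) = 1.055826
h(1.055826) = 0.034810
s₃ = 1.055826 − 0.034810·(1.055826 − 1.000000) / (0.034810 − (-0.281718)) = 1.055826 − (0.001943)/(0.316528) = 1.049686

1.0497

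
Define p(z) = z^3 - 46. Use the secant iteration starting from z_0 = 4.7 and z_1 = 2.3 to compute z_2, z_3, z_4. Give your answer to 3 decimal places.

3.186, 3.786, 3.560

p(4.7) = 57.82300, p(2.3) = -33.83300
z_2 = 2.30000 − (-33.83300)·(2.30000 − 4.70000) / (-33.83300 − 57.82300) = 2.30000 − (81.19920)/(-91.65600) = 3.18591
p(3.18591) = -13.66286
z_3 = 3.18591 − (-13.66286)·(3.18591 − 2.30000) / (-13.66286 − (-33.83300)) = 3.18591 − (-12.10410)/(20.17014) = 3.78601
p(3.78601) = 8.26830
z_4 = 3.78601 − 8.26830·(3.78601 − 3.18591) / (8.26830 − (-13.66286)) = 3.78601 − (4.96181)/(21.93116) = 3.55977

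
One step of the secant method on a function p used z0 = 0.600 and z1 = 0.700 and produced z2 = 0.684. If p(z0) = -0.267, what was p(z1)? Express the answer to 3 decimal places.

The secant line through (0.600, -0.267) and (0.700, p(z1)) crosses zero at z2 = 0.684.
So (0.600, -0.267), (0.700, p(z1)), (0.684, 0) are collinear:
p(z1) = -0.267 · (0.700 − 0.684) / (0.600 − 0.684) = -0.267 · (0.01600)/(-0.08400) = 0.05086

0.051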